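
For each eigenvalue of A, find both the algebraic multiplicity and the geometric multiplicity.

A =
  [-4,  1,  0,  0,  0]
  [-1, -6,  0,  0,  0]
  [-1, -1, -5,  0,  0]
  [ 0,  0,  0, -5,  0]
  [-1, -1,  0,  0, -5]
λ = -5: alg = 5, geom = 4

Step 1 — factor the characteristic polynomial to read off the algebraic multiplicities:
  χ_A(x) = (x + 5)^5

Step 2 — compute geometric multiplicities via the rank-nullity identity g(λ) = n − rank(A − λI):
  rank(A − (-5)·I) = 1, so dim ker(A − (-5)·I) = n − 1 = 4

Summary:
  λ = -5: algebraic multiplicity = 5, geometric multiplicity = 4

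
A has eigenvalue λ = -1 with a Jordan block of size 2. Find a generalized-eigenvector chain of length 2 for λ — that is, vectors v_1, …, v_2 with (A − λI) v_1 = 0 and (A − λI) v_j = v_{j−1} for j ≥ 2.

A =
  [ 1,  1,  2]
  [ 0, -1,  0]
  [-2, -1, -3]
A Jordan chain for λ = -1 of length 2:
v_1 = (2, 0, -2)ᵀ
v_2 = (1, 0, 0)ᵀ

Let N = A − (-1)·I. We want v_2 with N^2 v_2 = 0 but N^1 v_2 ≠ 0; then v_{j-1} := N · v_j for j = 2, …, 2.

Pick v_2 = (1, 0, 0)ᵀ.
Then v_1 = N · v_2 = (2, 0, -2)ᵀ.

Sanity check: (A − (-1)·I) v_1 = (0, 0, 0)ᵀ = 0. ✓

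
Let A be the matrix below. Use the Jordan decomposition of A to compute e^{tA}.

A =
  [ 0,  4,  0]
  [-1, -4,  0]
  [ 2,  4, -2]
e^{tA} =
  [2*t*exp(-2*t) + exp(-2*t), 4*t*exp(-2*t), 0]
  [-t*exp(-2*t), -2*t*exp(-2*t) + exp(-2*t), 0]
  [2*t*exp(-2*t), 4*t*exp(-2*t), exp(-2*t)]

Strategy: write A = P · J · P⁻¹ where J is a Jordan canonical form, so e^{tA} = P · e^{tJ} · P⁻¹, and e^{tJ} can be computed block-by-block.

A has Jordan form
J =
  [-2,  1,  0]
  [ 0, -2,  0]
  [ 0,  0, -2]
(up to reordering of blocks).

Per-block formulas:
  For a 1×1 block at λ = -2: exp(t · [-2]) = [e^(-2t)].
  For a 2×2 Jordan block J_2(-2): exp(t · J_2(-2)) = e^(-2t)·(I + t·N), where N is the 2×2 nilpotent shift.

After assembling e^{tJ} and conjugating by P, we get:

e^{tA} =
  [2*t*exp(-2*t) + exp(-2*t), 4*t*exp(-2*t), 0]
  [-t*exp(-2*t), -2*t*exp(-2*t) + exp(-2*t), 0]
  [2*t*exp(-2*t), 4*t*exp(-2*t), exp(-2*t)]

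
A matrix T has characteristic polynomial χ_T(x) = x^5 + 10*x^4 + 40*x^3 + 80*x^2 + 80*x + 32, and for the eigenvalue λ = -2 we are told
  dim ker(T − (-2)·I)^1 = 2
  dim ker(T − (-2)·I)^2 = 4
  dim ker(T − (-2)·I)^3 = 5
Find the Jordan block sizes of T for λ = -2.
Block sizes for λ = -2: [3, 2]

From the dimensions of kernels of powers, the number of Jordan blocks of size at least j is d_j − d_{j−1} where d_j = dim ker(N^j) (with d_0 = 0). Computing the differences gives [2, 2, 1].
The number of blocks of size exactly k is (#blocks of size ≥ k) − (#blocks of size ≥ k + 1), so the partition is: 1 block(s) of size 2, 1 block(s) of size 3.
In nonincreasing order the block sizes are [3, 2].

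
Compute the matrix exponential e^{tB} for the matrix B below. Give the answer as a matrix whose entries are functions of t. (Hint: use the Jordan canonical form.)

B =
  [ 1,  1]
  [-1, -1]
e^{tB} =
  [t + 1, t]
  [-t, 1 - t]

Strategy: write B = P · J · P⁻¹ where J is a Jordan canonical form, so e^{tB} = P · e^{tJ} · P⁻¹, and e^{tJ} can be computed block-by-block.

B has Jordan form
J =
  [0, 1]
  [0, 0]
(up to reordering of blocks).

Per-block formulas:
  For a 2×2 Jordan block J_2(0): exp(t · J_2(0)) = e^(0t)·(I + t·N), where N is the 2×2 nilpotent shift.

After assembling e^{tJ} and conjugating by P, we get:

e^{tB} =
  [t + 1, t]
  [-t, 1 - t]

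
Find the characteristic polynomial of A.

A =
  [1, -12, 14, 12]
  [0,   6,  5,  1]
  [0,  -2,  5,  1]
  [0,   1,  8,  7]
x^4 - 19*x^3 + 126*x^2 - 324*x + 216

Expanding det(x·I − A) (e.g. by cofactor expansion or by noting that A is similar to its Jordan form J, which has the same characteristic polynomial as A) gives
  χ_A(x) = x^4 - 19*x^3 + 126*x^2 - 324*x + 216
which factors as (x - 6)^3*(x - 1). The eigenvalues (with algebraic multiplicities) are λ = 1 with multiplicity 1, λ = 6 with multiplicity 3.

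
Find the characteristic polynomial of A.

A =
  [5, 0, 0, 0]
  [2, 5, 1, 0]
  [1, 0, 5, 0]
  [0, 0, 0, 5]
x^4 - 20*x^3 + 150*x^2 - 500*x + 625

Expanding det(x·I − A) (e.g. by cofactor expansion or by noting that A is similar to its Jordan form J, which has the same characteristic polynomial as A) gives
  χ_A(x) = x^4 - 20*x^3 + 150*x^2 - 500*x + 625
which factors as (x - 5)^4. The eigenvalues (with algebraic multiplicities) are λ = 5 with multiplicity 4.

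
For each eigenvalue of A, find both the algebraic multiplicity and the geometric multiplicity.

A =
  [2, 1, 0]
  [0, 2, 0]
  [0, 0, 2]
λ = 2: alg = 3, geom = 2

Step 1 — factor the characteristic polynomial to read off the algebraic multiplicities:
  χ_A(x) = (x - 2)^3

Step 2 — compute geometric multiplicities via the rank-nullity identity g(λ) = n − rank(A − λI):
  rank(A − (2)·I) = 1, so dim ker(A − (2)·I) = n − 1 = 2

Summary:
  λ = 2: algebraic multiplicity = 3, geometric multiplicity = 2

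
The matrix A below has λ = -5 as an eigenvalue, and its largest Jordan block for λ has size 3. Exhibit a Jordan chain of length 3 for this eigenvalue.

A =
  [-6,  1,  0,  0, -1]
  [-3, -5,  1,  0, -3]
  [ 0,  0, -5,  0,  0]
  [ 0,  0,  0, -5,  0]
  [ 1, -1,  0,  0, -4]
A Jordan chain for λ = -5 of length 3:
v_1 = (-3, 0, 0, 0, 3)ᵀ
v_2 = (-1, -3, 0, 0, 1)ᵀ
v_3 = (1, 0, 0, 0, 0)ᵀ

Let N = A − (-5)·I. We want v_3 with N^3 v_3 = 0 but N^2 v_3 ≠ 0; then v_{j-1} := N · v_j for j = 3, …, 2.

Pick v_3 = (1, 0, 0, 0, 0)ᵀ.
Then v_2 = N · v_3 = (-1, -3, 0, 0, 1)ᵀ.
Then v_1 = N · v_2 = (-3, 0, 0, 0, 3)ᵀ.

Sanity check: (A − (-5)·I) v_1 = (0, 0, 0, 0, 0)ᵀ = 0. ✓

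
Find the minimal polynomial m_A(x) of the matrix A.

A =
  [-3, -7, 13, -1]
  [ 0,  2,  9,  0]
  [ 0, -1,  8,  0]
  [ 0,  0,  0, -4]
x^4 - 3*x^3 - 33*x^2 + 55*x + 300

The characteristic polynomial is χ_A(x) = (x - 5)^2*(x + 3)*(x + 4), so the eigenvalues are known. The minimal polynomial is
  m_A(x) = Π_λ (x − λ)^{k_λ}
where k_λ is the size of the *largest* Jordan block for λ (equivalently, the smallest k with (A − λI)^k v = 0 for every generalised eigenvector v of λ).

  λ = -4: largest Jordan block has size 1, contributing (x + 4)
  λ = -3: largest Jordan block has size 1, contributing (x + 3)
  λ = 5: largest Jordan block has size 2, contributing (x − 5)^2

So m_A(x) = (x - 5)^2*(x + 3)*(x + 4) = x^4 - 3*x^3 - 33*x^2 + 55*x + 300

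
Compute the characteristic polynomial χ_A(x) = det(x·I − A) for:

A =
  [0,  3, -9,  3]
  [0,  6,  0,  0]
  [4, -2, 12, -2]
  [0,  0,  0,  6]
x^4 - 24*x^3 + 216*x^2 - 864*x + 1296

Expanding det(x·I − A) (e.g. by cofactor expansion or by noting that A is similar to its Jordan form J, which has the same characteristic polynomial as A) gives
  χ_A(x) = x^4 - 24*x^3 + 216*x^2 - 864*x + 1296
which factors as (x - 6)^4. The eigenvalues (with algebraic multiplicities) are λ = 6 with multiplicity 4.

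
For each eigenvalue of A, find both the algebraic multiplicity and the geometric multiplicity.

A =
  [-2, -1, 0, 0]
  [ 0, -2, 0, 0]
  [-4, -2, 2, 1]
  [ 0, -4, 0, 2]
λ = -2: alg = 2, geom = 1; λ = 2: alg = 2, geom = 1

Step 1 — factor the characteristic polynomial to read off the algebraic multiplicities:
  χ_A(x) = (x - 2)^2*(x + 2)^2

Step 2 — compute geometric multiplicities via the rank-nullity identity g(λ) = n − rank(A − λI):
  rank(A − (-2)·I) = 3, so dim ker(A − (-2)·I) = n − 3 = 1
  rank(A − (2)·I) = 3, so dim ker(A − (2)·I) = n − 3 = 1

Summary:
  λ = -2: algebraic multiplicity = 2, geometric multiplicity = 1
  λ = 2: algebraic multiplicity = 2, geometric multiplicity = 1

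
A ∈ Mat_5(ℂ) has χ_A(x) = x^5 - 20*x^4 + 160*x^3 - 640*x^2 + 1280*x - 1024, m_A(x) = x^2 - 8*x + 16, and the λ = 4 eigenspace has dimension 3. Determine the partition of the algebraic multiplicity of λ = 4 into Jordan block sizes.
Block sizes for λ = 4: [2, 2, 1]

Step 1 — from the characteristic polynomial, algebraic multiplicity of λ = 4 is 5. From dim ker(A − (4)·I) = 3, there are exactly 3 Jordan blocks for λ = 4.
Step 2 — from the minimal polynomial, the factor (x − 4)^2 tells us the largest block for λ = 4 has size 2.
Step 3 — with total size 5, 3 blocks, and largest block 2, the block sizes (in nonincreasing order) are [2, 2, 1].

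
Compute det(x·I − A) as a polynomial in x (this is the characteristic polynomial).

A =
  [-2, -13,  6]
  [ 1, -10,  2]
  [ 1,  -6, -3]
x^3 + 15*x^2 + 75*x + 125

Expanding det(x·I − A) (e.g. by cofactor expansion or by noting that A is similar to its Jordan form J, which has the same characteristic polynomial as A) gives
  χ_A(x) = x^3 + 15*x^2 + 75*x + 125
which factors as (x + 5)^3. The eigenvalues (with algebraic multiplicities) are λ = -5 with multiplicity 3.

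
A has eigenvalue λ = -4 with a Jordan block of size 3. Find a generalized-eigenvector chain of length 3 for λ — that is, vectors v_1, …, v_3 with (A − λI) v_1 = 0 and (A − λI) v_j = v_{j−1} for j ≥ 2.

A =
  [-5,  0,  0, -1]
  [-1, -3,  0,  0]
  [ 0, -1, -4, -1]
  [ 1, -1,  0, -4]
A Jordan chain for λ = -4 of length 3:
v_1 = (1, 1, 0, -1)ᵀ
v_2 = (0, 1, -1, -1)ᵀ
v_3 = (0, 1, 0, 0)ᵀ

Let N = A − (-4)·I. We want v_3 with N^3 v_3 = 0 but N^2 v_3 ≠ 0; then v_{j-1} := N · v_j for j = 3, …, 2.

Pick v_3 = (0, 1, 0, 0)ᵀ.
Then v_2 = N · v_3 = (0, 1, -1, -1)ᵀ.
Then v_1 = N · v_2 = (1, 1, 0, -1)ᵀ.

Sanity check: (A − (-4)·I) v_1 = (0, 0, 0, 0)ᵀ = 0. ✓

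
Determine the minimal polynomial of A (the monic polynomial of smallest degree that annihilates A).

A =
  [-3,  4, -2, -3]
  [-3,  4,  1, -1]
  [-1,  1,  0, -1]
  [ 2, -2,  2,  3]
x^3 - 3*x^2 + 3*x - 1

The characteristic polynomial is χ_A(x) = (x - 1)^4, so the eigenvalues are known. The minimal polynomial is
  m_A(x) = Π_λ (x − λ)^{k_λ}
where k_λ is the size of the *largest* Jordan block for λ (equivalently, the smallest k with (A − λI)^k v = 0 for every generalised eigenvector v of λ).

  λ = 1: largest Jordan block has size 3, contributing (x − 1)^3

So m_A(x) = (x - 1)^3 = x^3 - 3*x^2 + 3*x - 1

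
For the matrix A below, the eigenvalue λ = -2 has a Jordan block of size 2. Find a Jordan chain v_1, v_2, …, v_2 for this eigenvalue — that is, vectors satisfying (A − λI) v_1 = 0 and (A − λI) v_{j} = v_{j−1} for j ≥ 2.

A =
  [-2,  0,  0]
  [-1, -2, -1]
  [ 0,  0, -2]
A Jordan chain for λ = -2 of length 2:
v_1 = (0, -1, 0)ᵀ
v_2 = (1, 0, 0)ᵀ

Let N = A − (-2)·I. We want v_2 with N^2 v_2 = 0 but N^1 v_2 ≠ 0; then v_{j-1} := N · v_j for j = 2, …, 2.

Pick v_2 = (1, 0, 0)ᵀ.
Then v_1 = N · v_2 = (0, -1, 0)ᵀ.

Sanity check: (A − (-2)·I) v_1 = (0, 0, 0)ᵀ = 0. ✓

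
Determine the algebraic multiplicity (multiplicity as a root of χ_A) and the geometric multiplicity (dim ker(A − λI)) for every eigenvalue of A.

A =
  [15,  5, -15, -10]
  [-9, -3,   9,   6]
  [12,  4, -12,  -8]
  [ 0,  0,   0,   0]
λ = 0: alg = 4, geom = 3

Step 1 — factor the characteristic polynomial to read off the algebraic multiplicities:
  χ_A(x) = x^4

Step 2 — compute geometric multiplicities via the rank-nullity identity g(λ) = n − rank(A − λI):
  rank(A − (0)·I) = 1, so dim ker(A − (0)·I) = n − 1 = 3

Summary:
  λ = 0: algebraic multiplicity = 4, geometric multiplicity = 3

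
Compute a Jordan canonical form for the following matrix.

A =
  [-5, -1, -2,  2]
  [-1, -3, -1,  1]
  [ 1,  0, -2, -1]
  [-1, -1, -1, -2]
J_3(-3) ⊕ J_1(-3)

The characteristic polynomial is
  det(x·I − A) = x^4 + 12*x^3 + 54*x^2 + 108*x + 81 = (x + 3)^4

Eigenvalues and multiplicities (the geometric multiplicity of λ is n − rank(A − λI), which equals the number of Jordan blocks for λ):
  λ = -3: algebraic multiplicity = 4, geometric multiplicity = 2

Determining the block sizes for each eigenvalue:
  λ = -3: with am = 4 and gm = 2, the partition is not yet determined (e.g. several partitions of 4 into 2 parts exist). Let N = A − (-3)·I. Computing rank(N^1) = 2, rank(N^2) = 1, rank(N^3) = 0; the number of blocks of size ≥ j is rank(N^{j−1}) − rank(N^j), giving [2, 1, 1]. So we have 1 block(s) of size 3, 1 block(s) of size 1 → block sizes [3, 1]

Assembling the blocks gives a Jordan form
J =
  [-3,  1,  0,  0]
  [ 0, -3,  1,  0]
  [ 0,  0, -3,  0]
  [ 0,  0,  0, -3]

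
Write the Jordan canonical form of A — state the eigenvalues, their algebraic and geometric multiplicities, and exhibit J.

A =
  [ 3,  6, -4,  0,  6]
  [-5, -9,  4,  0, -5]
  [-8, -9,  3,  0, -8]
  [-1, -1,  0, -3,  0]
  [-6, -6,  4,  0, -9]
J_3(-3) ⊕ J_2(-3)

The characteristic polynomial is
  det(x·I − A) = x^5 + 15*x^4 + 90*x^3 + 270*x^2 + 405*x + 243 = (x + 3)^5

Eigenvalues and multiplicities (the geometric multiplicity of λ is n − rank(A − λI), which equals the number of Jordan blocks for λ):
  λ = -3: algebraic multiplicity = 5, geometric multiplicity = 2

Determining the block sizes for each eigenvalue:
  λ = -3: with am = 5 and gm = 2, the partition is not yet determined (e.g. several partitions of 5 into 2 parts exist). Let N = A − (-3)·I. Computing rank(N^1) = 3, rank(N^2) = 1, rank(N^3) = 0; the number of blocks of size ≥ j is rank(N^{j−1}) − rank(N^j), giving [2, 2, 1]. So we have 1 block(s) of size 3, 1 block(s) of size 2 → block sizes [3, 2]

Assembling the blocks gives a Jordan form
J =
  [-3,  1,  0,  0,  0]
  [ 0, -3,  1,  0,  0]
  [ 0,  0, -3,  0,  0]
  [ 0,  0,  0, -3,  1]
  [ 0,  0,  0,  0, -3]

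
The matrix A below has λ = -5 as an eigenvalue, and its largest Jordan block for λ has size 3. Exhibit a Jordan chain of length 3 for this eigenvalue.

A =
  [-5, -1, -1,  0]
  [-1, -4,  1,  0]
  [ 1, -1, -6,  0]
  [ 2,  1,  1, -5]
A Jordan chain for λ = -5 of length 3:
v_1 = (0, 1, -1, -2)ᵀ
v_2 = (-1, 1, -1, 1)ᵀ
v_3 = (0, 1, 0, 0)ᵀ

Let N = A − (-5)·I. We want v_3 with N^3 v_3 = 0 but N^2 v_3 ≠ 0; then v_{j-1} := N · v_j for j = 3, …, 2.

Pick v_3 = (0, 1, 0, 0)ᵀ.
Then v_2 = N · v_3 = (-1, 1, -1, 1)ᵀ.
Then v_1 = N · v_2 = (0, 1, -1, -2)ᵀ.

Sanity check: (A − (-5)·I) v_1 = (0, 0, 0, 0)ᵀ = 0. ✓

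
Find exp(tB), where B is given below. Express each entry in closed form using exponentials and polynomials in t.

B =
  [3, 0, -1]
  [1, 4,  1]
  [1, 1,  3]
e^{tB} =
  [t*exp(3*t) - exp(4*t) + 2*exp(3*t), t*exp(3*t) - exp(4*t) + exp(3*t), -t*exp(3*t)]
  [-t*exp(3*t) + 2*exp(4*t) - 2*exp(3*t), -t*exp(3*t) + 2*exp(4*t) - exp(3*t), t*exp(3*t)]
  [exp(4*t) - exp(3*t), exp(4*t) - exp(3*t), exp(3*t)]

Strategy: write B = P · J · P⁻¹ where J is a Jordan canonical form, so e^{tB} = P · e^{tJ} · P⁻¹, and e^{tJ} can be computed block-by-block.

B has Jordan form
J =
  [3, 1, 0]
  [0, 3, 0]
  [0, 0, 4]
(up to reordering of blocks).

Per-block formulas:
  For a 1×1 block at λ = 4: exp(t · [4]) = [e^(4t)].
  For a 2×2 Jordan block J_2(3): exp(t · J_2(3)) = e^(3t)·(I + t·N), where N is the 2×2 nilpotent shift.

After assembling e^{tJ} and conjugating by P, we get:

e^{tB} =
  [t*exp(3*t) - exp(4*t) + 2*exp(3*t), t*exp(3*t) - exp(4*t) + exp(3*t), -t*exp(3*t)]
  [-t*exp(3*t) + 2*exp(4*t) - 2*exp(3*t), -t*exp(3*t) + 2*exp(4*t) - exp(3*t), t*exp(3*t)]
  [exp(4*t) - exp(3*t), exp(4*t) - exp(3*t), exp(3*t)]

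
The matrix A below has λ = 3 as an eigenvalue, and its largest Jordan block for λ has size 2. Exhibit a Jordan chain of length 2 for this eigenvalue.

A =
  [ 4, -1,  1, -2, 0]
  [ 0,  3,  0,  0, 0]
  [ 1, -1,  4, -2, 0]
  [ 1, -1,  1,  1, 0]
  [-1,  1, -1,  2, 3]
A Jordan chain for λ = 3 of length 2:
v_1 = (1, 0, 1, 1, -1)ᵀ
v_2 = (1, 0, 0, 0, 0)ᵀ

Let N = A − (3)·I. We want v_2 with N^2 v_2 = 0 but N^1 v_2 ≠ 0; then v_{j-1} := N · v_j for j = 2, …, 2.

Pick v_2 = (1, 0, 0, 0, 0)ᵀ.
Then v_1 = N · v_2 = (1, 0, 1, 1, -1)ᵀ.

Sanity check: (A − (3)·I) v_1 = (0, 0, 0, 0, 0)ᵀ = 0. ✓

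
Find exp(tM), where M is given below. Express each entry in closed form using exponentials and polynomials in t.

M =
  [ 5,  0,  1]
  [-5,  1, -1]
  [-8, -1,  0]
e^{tM} =
  [t^2*exp(2*t)/2 + 3*t*exp(2*t) + exp(2*t), -t^2*exp(2*t)/2, t^2*exp(2*t)/2 + t*exp(2*t)]
  [-t^2*exp(2*t) - 5*t*exp(2*t), t^2*exp(2*t) - t*exp(2*t) + exp(2*t), -t^2*exp(2*t) - t*exp(2*t)]
  [-3*t^2*exp(2*t)/2 - 8*t*exp(2*t), 3*t^2*exp(2*t)/2 - t*exp(2*t), -3*t^2*exp(2*t)/2 - 2*t*exp(2*t) + exp(2*t)]

Strategy: write M = P · J · P⁻¹ where J is a Jordan canonical form, so e^{tM} = P · e^{tJ} · P⁻¹, and e^{tJ} can be computed block-by-block.

M has Jordan form
J =
  [2, 1, 0]
  [0, 2, 1]
  [0, 0, 2]
(up to reordering of blocks).

Per-block formulas:
  For a 3×3 Jordan block J_3(2): exp(t · J_3(2)) = e^(2t)·(I + t·N + (t^2/2)·N^2), where N is the 3×3 nilpotent shift.

After assembling e^{tJ} and conjugating by P, we get:

e^{tM} =
  [t^2*exp(2*t)/2 + 3*t*exp(2*t) + exp(2*t), -t^2*exp(2*t)/2, t^2*exp(2*t)/2 + t*exp(2*t)]
  [-t^2*exp(2*t) - 5*t*exp(2*t), t^2*exp(2*t) - t*exp(2*t) + exp(2*t), -t^2*exp(2*t) - t*exp(2*t)]
  [-3*t^2*exp(2*t)/2 - 8*t*exp(2*t), 3*t^2*exp(2*t)/2 - t*exp(2*t), -3*t^2*exp(2*t)/2 - 2*t*exp(2*t) + exp(2*t)]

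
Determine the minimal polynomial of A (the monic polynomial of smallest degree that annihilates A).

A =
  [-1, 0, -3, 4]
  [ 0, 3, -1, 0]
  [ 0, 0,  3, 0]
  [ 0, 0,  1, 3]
x^3 - 5*x^2 + 3*x + 9

The characteristic polynomial is χ_A(x) = (x - 3)^3*(x + 1), so the eigenvalues are known. The minimal polynomial is
  m_A(x) = Π_λ (x − λ)^{k_λ}
where k_λ is the size of the *largest* Jordan block for λ (equivalently, the smallest k with (A − λI)^k v = 0 for every generalised eigenvector v of λ).

  λ = -1: largest Jordan block has size 1, contributing (x + 1)
  λ = 3: largest Jordan block has size 2, contributing (x − 3)^2

So m_A(x) = (x - 3)^2*(x + 1) = x^3 - 5*x^2 + 3*x + 9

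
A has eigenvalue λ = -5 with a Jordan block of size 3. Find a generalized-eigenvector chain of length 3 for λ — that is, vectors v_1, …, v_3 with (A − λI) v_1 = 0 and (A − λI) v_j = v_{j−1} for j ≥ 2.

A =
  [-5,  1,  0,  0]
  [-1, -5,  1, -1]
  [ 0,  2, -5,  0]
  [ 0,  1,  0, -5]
A Jordan chain for λ = -5 of length 3:
v_1 = (-1, 0, -2, -1)ᵀ
v_2 = (0, -1, 0, 0)ᵀ
v_3 = (1, 0, 0, 0)ᵀ

Let N = A − (-5)·I. We want v_3 with N^3 v_3 = 0 but N^2 v_3 ≠ 0; then v_{j-1} := N · v_j for j = 3, …, 2.

Pick v_3 = (1, 0, 0, 0)ᵀ.
Then v_2 = N · v_3 = (0, -1, 0, 0)ᵀ.
Then v_1 = N · v_2 = (-1, 0, -2, -1)ᵀ.

Sanity check: (A − (-5)·I) v_1 = (0, 0, 0, 0)ᵀ = 0. ✓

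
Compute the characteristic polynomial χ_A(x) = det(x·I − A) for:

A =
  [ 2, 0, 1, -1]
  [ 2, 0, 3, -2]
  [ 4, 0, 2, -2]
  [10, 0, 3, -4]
x^4

Expanding det(x·I − A) (e.g. by cofactor expansion or by noting that A is similar to its Jordan form J, which has the same characteristic polynomial as A) gives
  χ_A(x) = x^4
which factors as x^4. The eigenvalues (with algebraic multiplicities) are λ = 0 with multiplicity 4.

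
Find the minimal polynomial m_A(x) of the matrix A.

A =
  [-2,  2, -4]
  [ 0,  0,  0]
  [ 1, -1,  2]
x^2

The characteristic polynomial is χ_A(x) = x^3, so the eigenvalues are known. The minimal polynomial is
  m_A(x) = Π_λ (x − λ)^{k_λ}
where k_λ is the size of the *largest* Jordan block for λ (equivalently, the smallest k with (A − λI)^k v = 0 for every generalised eigenvector v of λ).

  λ = 0: largest Jordan block has size 2, contributing (x − 0)^2

So m_A(x) = x^2 = x^2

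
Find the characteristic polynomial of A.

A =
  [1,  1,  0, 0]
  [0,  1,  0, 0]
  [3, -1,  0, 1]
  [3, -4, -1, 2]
x^4 - 4*x^3 + 6*x^2 - 4*x + 1

Expanding det(x·I − A) (e.g. by cofactor expansion or by noting that A is similar to its Jordan form J, which has the same characteristic polynomial as A) gives
  χ_A(x) = x^4 - 4*x^3 + 6*x^2 - 4*x + 1
which factors as (x - 1)^4. The eigenvalues (with algebraic multiplicities) are λ = 1 with multiplicity 4.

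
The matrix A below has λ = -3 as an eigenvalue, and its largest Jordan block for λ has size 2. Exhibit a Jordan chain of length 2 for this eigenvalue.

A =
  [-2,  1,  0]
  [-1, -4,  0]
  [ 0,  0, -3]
A Jordan chain for λ = -3 of length 2:
v_1 = (1, -1, 0)ᵀ
v_2 = (1, 0, 0)ᵀ

Let N = A − (-3)·I. We want v_2 with N^2 v_2 = 0 but N^1 v_2 ≠ 0; then v_{j-1} := N · v_j for j = 2, …, 2.

Pick v_2 = (1, 0, 0)ᵀ.
Then v_1 = N · v_2 = (1, -1, 0)ᵀ.

Sanity check: (A − (-3)·I) v_1 = (0, 0, 0)ᵀ = 0. ✓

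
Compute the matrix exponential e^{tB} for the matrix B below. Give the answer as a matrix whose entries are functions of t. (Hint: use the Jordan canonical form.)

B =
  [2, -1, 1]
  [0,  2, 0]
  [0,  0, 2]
e^{tB} =
  [exp(2*t), -t*exp(2*t), t*exp(2*t)]
  [0, exp(2*t), 0]
  [0, 0, exp(2*t)]

Strategy: write B = P · J · P⁻¹ where J is a Jordan canonical form, so e^{tB} = P · e^{tJ} · P⁻¹, and e^{tJ} can be computed block-by-block.

B has Jordan form
J =
  [2, 1, 0]
  [0, 2, 0]
  [0, 0, 2]
(up to reordering of blocks).

Per-block formulas:
  For a 2×2 Jordan block J_2(2): exp(t · J_2(2)) = e^(2t)·(I + t·N), where N is the 2×2 nilpotent shift.
  For a 1×1 block at λ = 2: exp(t · [2]) = [e^(2t)].

After assembling e^{tJ} and conjugating by P, we get:

e^{tB} =
  [exp(2*t), -t*exp(2*t), t*exp(2*t)]
  [0, exp(2*t), 0]
  [0, 0, exp(2*t)]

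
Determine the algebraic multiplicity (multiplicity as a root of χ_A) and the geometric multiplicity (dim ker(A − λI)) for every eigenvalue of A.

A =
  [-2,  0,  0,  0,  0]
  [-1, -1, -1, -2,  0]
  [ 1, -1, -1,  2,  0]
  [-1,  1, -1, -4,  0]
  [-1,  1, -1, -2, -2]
λ = -2: alg = 5, geom = 4

Step 1 — factor the characteristic polynomial to read off the algebraic multiplicities:
  χ_A(x) = (x + 2)^5

Step 2 — compute geometric multiplicities via the rank-nullity identity g(λ) = n − rank(A − λI):
  rank(A − (-2)·I) = 1, so dim ker(A − (-2)·I) = n − 1 = 4

Summary:
  λ = -2: algebraic multiplicity = 5, geometric multiplicity = 4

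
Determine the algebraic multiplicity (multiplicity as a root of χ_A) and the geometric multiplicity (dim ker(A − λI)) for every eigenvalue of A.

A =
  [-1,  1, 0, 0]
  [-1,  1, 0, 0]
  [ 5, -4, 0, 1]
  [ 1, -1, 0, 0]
λ = 0: alg = 4, geom = 2

Step 1 — factor the characteristic polynomial to read off the algebraic multiplicities:
  χ_A(x) = x^4

Step 2 — compute geometric multiplicities via the rank-nullity identity g(λ) = n − rank(A − λI):
  rank(A − (0)·I) = 2, so dim ker(A − (0)·I) = n − 2 = 2

Summary:
  λ = 0: algebraic multiplicity = 4, geometric multiplicity = 2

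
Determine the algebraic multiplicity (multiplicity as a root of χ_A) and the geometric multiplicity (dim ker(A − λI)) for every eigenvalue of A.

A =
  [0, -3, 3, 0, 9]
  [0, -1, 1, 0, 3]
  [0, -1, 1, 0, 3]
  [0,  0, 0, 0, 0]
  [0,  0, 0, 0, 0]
λ = 0: alg = 5, geom = 4

Step 1 — factor the characteristic polynomial to read off the algebraic multiplicities:
  χ_A(x) = x^5

Step 2 — compute geometric multiplicities via the rank-nullity identity g(λ) = n − rank(A − λI):
  rank(A − (0)·I) = 1, so dim ker(A − (0)·I) = n − 1 = 4

Summary:
  λ = 0: algebraic multiplicity = 5, geometric multiplicity = 4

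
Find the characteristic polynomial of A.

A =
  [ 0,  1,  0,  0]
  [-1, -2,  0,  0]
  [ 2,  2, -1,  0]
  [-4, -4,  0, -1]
x^4 + 4*x^3 + 6*x^2 + 4*x + 1

Expanding det(x·I − A) (e.g. by cofactor expansion or by noting that A is similar to its Jordan form J, which has the same characteristic polynomial as A) gives
  χ_A(x) = x^4 + 4*x^3 + 6*x^2 + 4*x + 1
which factors as (x + 1)^4. The eigenvalues (with algebraic multiplicities) are λ = -1 with multiplicity 4.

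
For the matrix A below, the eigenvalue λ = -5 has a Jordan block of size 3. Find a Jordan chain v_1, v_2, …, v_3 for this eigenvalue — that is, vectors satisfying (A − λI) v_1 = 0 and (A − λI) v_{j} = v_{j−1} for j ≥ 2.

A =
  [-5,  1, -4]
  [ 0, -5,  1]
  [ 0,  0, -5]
A Jordan chain for λ = -5 of length 3:
v_1 = (1, 0, 0)ᵀ
v_2 = (-4, 1, 0)ᵀ
v_3 = (0, 0, 1)ᵀ

Let N = A − (-5)·I. We want v_3 with N^3 v_3 = 0 but N^2 v_3 ≠ 0; then v_{j-1} := N · v_j for j = 3, …, 2.

Pick v_3 = (0, 0, 1)ᵀ.
Then v_2 = N · v_3 = (-4, 1, 0)ᵀ.
Then v_1 = N · v_2 = (1, 0, 0)ᵀ.

Sanity check: (A − (-5)·I) v_1 = (0, 0, 0)ᵀ = 0. ✓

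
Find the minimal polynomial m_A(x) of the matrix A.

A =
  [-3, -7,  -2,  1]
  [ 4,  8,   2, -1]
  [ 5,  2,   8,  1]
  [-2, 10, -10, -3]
x^3 - 9*x^2 + 24*x - 16

The characteristic polynomial is χ_A(x) = (x - 4)^2*(x - 1)^2, so the eigenvalues are known. The minimal polynomial is
  m_A(x) = Π_λ (x − λ)^{k_λ}
where k_λ is the size of the *largest* Jordan block for λ (equivalently, the smallest k with (A − λI)^k v = 0 for every generalised eigenvector v of λ).

  λ = 1: largest Jordan block has size 1, contributing (x − 1)
  λ = 4: largest Jordan block has size 2, contributing (x − 4)^2

So m_A(x) = (x - 4)^2*(x - 1) = x^3 - 9*x^2 + 24*x - 16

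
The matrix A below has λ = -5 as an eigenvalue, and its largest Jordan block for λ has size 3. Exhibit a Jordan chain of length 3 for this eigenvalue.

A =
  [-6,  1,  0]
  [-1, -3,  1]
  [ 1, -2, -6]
A Jordan chain for λ = -5 of length 3:
v_1 = (1, 1, -1)ᵀ
v_2 = (1, 2, -2)ᵀ
v_3 = (0, 1, 0)ᵀ

Let N = A − (-5)·I. We want v_3 with N^3 v_3 = 0 but N^2 v_3 ≠ 0; then v_{j-1} := N · v_j for j = 3, …, 2.

Pick v_3 = (0, 1, 0)ᵀ.
Then v_2 = N · v_3 = (1, 2, -2)ᵀ.
Then v_1 = N · v_2 = (1, 1, -1)ᵀ.

Sanity check: (A − (-5)·I) v_1 = (0, 0, 0)ᵀ = 0. ✓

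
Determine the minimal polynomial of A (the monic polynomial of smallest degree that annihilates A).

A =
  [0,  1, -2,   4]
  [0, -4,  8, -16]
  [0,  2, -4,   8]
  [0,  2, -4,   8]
x^2

The characteristic polynomial is χ_A(x) = x^4, so the eigenvalues are known. The minimal polynomial is
  m_A(x) = Π_λ (x − λ)^{k_λ}
where k_λ is the size of the *largest* Jordan block for λ (equivalently, the smallest k with (A − λI)^k v = 0 for every generalised eigenvector v of λ).

  λ = 0: largest Jordan block has size 2, contributing (x − 0)^2

So m_A(x) = x^2 = x^2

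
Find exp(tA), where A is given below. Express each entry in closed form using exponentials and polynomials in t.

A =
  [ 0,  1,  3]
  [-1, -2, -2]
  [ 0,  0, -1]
e^{tA} =
  [t*exp(-t) + exp(-t), t*exp(-t), t^2*exp(-t)/2 + 3*t*exp(-t)]
  [-t*exp(-t), -t*exp(-t) + exp(-t), -t^2*exp(-t)/2 - 2*t*exp(-t)]
  [0, 0, exp(-t)]

Strategy: write A = P · J · P⁻¹ where J is a Jordan canonical form, so e^{tA} = P · e^{tJ} · P⁻¹, and e^{tJ} can be computed block-by-block.

A has Jordan form
J =
  [-1,  1,  0]
  [ 0, -1,  1]
  [ 0,  0, -1]
(up to reordering of blocks).

Per-block formulas:
  For a 3×3 Jordan block J_3(-1): exp(t · J_3(-1)) = e^(-1t)·(I + t·N + (t^2/2)·N^2), where N is the 3×3 nilpotent shift.

After assembling e^{tJ} and conjugating by P, we get:

e^{tA} =
  [t*exp(-t) + exp(-t), t*exp(-t), t^2*exp(-t)/2 + 3*t*exp(-t)]
  [-t*exp(-t), -t*exp(-t) + exp(-t), -t^2*exp(-t)/2 - 2*t*exp(-t)]
  [0, 0, exp(-t)]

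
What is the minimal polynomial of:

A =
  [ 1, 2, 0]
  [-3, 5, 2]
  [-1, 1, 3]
x^3 - 9*x^2 + 27*x - 27

The characteristic polynomial is χ_A(x) = (x - 3)^3, so the eigenvalues are known. The minimal polynomial is
  m_A(x) = Π_λ (x − λ)^{k_λ}
where k_λ is the size of the *largest* Jordan block for λ (equivalently, the smallest k with (A − λI)^k v = 0 for every generalised eigenvector v of λ).

  λ = 3: largest Jordan block has size 3, contributing (x − 3)^3

So m_A(x) = (x - 3)^3 = x^3 - 9*x^2 + 27*x - 27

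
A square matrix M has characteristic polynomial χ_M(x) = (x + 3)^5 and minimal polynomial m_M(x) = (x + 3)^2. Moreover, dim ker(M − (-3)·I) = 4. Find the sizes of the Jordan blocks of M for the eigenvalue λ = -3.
Block sizes for λ = -3: [2, 1, 1, 1]

Step 1 — from the characteristic polynomial, algebraic multiplicity of λ = -3 is 5. From dim ker(M − (-3)·I) = 4, there are exactly 4 Jordan blocks for λ = -3.
Step 2 — from the minimal polynomial, the factor (x + 3)^2 tells us the largest block for λ = -3 has size 2.
Step 3 — with total size 5, 4 blocks, and largest block 2, the block sizes (in nonincreasing order) are [2, 1, 1, 1].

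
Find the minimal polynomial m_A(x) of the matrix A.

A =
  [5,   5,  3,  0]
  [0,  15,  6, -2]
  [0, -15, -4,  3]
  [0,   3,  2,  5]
x^4 - 21*x^3 + 165*x^2 - 575*x + 750

The characteristic polynomial is χ_A(x) = (x - 6)*(x - 5)^3, so the eigenvalues are known. The minimal polynomial is
  m_A(x) = Π_λ (x − λ)^{k_λ}
where k_λ is the size of the *largest* Jordan block for λ (equivalently, the smallest k with (A − λI)^k v = 0 for every generalised eigenvector v of λ).

  λ = 5: largest Jordan block has size 3, contributing (x − 5)^3
  λ = 6: largest Jordan block has size 1, contributing (x − 6)

So m_A(x) = (x - 6)*(x - 5)^3 = x^4 - 21*x^3 + 165*x^2 - 575*x + 750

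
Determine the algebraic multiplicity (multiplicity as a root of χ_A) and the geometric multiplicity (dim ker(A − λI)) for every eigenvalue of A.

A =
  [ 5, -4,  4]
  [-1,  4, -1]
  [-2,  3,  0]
λ = 3: alg = 3, geom = 1

Step 1 — factor the characteristic polynomial to read off the algebraic multiplicities:
  χ_A(x) = (x - 3)^3

Step 2 — compute geometric multiplicities via the rank-nullity identity g(λ) = n − rank(A − λI):
  rank(A − (3)·I) = 2, so dim ker(A − (3)·I) = n − 2 = 1

Summary:
  λ = 3: algebraic multiplicity = 3, geometric multiplicity = 1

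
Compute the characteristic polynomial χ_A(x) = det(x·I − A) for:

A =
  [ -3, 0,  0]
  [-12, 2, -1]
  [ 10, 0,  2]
x^3 - x^2 - 8*x + 12

Expanding det(x·I − A) (e.g. by cofactor expansion or by noting that A is similar to its Jordan form J, which has the same characteristic polynomial as A) gives
  χ_A(x) = x^3 - x^2 - 8*x + 12
which factors as (x - 2)^2*(x + 3). The eigenvalues (with algebraic multiplicities) are λ = -3 with multiplicity 1, λ = 2 with multiplicity 2.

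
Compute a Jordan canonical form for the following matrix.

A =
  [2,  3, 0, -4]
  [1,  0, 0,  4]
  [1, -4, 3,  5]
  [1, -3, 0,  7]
J_2(3) ⊕ J_2(3)

The characteristic polynomial is
  det(x·I − A) = x^4 - 12*x^3 + 54*x^2 - 108*x + 81 = (x - 3)^4

Eigenvalues and multiplicities (the geometric multiplicity of λ is n − rank(A − λI), which equals the number of Jordan blocks for λ):
  λ = 3: algebraic multiplicity = 4, geometric multiplicity = 2

Determining the block sizes for each eigenvalue:
  λ = 3: with am = 4 and gm = 2, the partition is not yet determined (e.g. several partitions of 4 into 2 parts exist). Let N = A − (3)·I. Computing rank(N^1) = 2, rank(N^2) = 0; the number of blocks of size ≥ j is rank(N^{j−1}) − rank(N^j), giving [2, 2]. So we have 2 block(s) of size 2 → block sizes [2, 2]

Assembling the blocks gives a Jordan form
J =
  [3, 1, 0, 0]
  [0, 3, 0, 0]
  [0, 0, 3, 1]
  [0, 0, 0, 3]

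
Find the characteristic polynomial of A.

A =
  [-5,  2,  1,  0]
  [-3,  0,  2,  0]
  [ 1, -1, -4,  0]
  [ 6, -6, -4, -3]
x^4 + 12*x^3 + 54*x^2 + 108*x + 81

Expanding det(x·I − A) (e.g. by cofactor expansion or by noting that A is similar to its Jordan form J, which has the same characteristic polynomial as A) gives
  χ_A(x) = x^4 + 12*x^3 + 54*x^2 + 108*x + 81
which factors as (x + 3)^4. The eigenvalues (with algebraic multiplicities) are λ = -3 with multiplicity 4.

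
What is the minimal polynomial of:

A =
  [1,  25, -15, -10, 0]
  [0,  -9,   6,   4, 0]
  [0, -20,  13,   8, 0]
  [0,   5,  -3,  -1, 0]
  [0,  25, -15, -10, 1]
x^2 - 2*x + 1

The characteristic polynomial is χ_A(x) = (x - 1)^5, so the eigenvalues are known. The minimal polynomial is
  m_A(x) = Π_λ (x − λ)^{k_λ}
where k_λ is the size of the *largest* Jordan block for λ (equivalently, the smallest k with (A − λI)^k v = 0 for every generalised eigenvector v of λ).

  λ = 1: largest Jordan block has size 2, contributing (x − 1)^2

So m_A(x) = (x - 1)^2 = x^2 - 2*x + 1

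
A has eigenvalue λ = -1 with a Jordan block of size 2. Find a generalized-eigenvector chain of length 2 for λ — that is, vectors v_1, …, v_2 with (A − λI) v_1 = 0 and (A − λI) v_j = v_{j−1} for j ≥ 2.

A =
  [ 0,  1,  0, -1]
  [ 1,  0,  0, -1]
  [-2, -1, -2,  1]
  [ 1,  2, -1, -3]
A Jordan chain for λ = -1 of length 2:
v_1 = (1, 1, -1, 2)ᵀ
v_2 = (0, 1, 0, 0)ᵀ

Let N = A − (-1)·I. We want v_2 with N^2 v_2 = 0 but N^1 v_2 ≠ 0; then v_{j-1} := N · v_j for j = 2, …, 2.

Pick v_2 = (0, 1, 0, 0)ᵀ.
Then v_1 = N · v_2 = (1, 1, -1, 2)ᵀ.

Sanity check: (A − (-1)·I) v_1 = (0, 0, 0, 0)ᵀ = 0. ✓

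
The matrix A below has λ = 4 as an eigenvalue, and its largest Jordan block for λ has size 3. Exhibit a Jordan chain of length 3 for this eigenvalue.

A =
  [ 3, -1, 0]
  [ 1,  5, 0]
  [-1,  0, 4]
A Jordan chain for λ = 4 of length 3:
v_1 = (0, 0, 1)ᵀ
v_2 = (-1, 1, -1)ᵀ
v_3 = (1, 0, 0)ᵀ

Let N = A − (4)·I. We want v_3 with N^3 v_3 = 0 but N^2 v_3 ≠ 0; then v_{j-1} := N · v_j for j = 3, …, 2.

Pick v_3 = (1, 0, 0)ᵀ.
Then v_2 = N · v_3 = (-1, 1, -1)ᵀ.
Then v_1 = N · v_2 = (0, 0, 1)ᵀ.

Sanity check: (A − (4)·I) v_1 = (0, 0, 0)ᵀ = 0. ✓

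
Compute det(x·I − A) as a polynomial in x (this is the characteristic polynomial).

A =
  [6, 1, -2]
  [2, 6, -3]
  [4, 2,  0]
x^3 - 12*x^2 + 48*x - 64

Expanding det(x·I − A) (e.g. by cofactor expansion or by noting that A is similar to its Jordan form J, which has the same characteristic polynomial as A) gives
  χ_A(x) = x^3 - 12*x^2 + 48*x - 64
which factors as (x - 4)^3. The eigenvalues (with algebraic multiplicities) are λ = 4 with multiplicity 3.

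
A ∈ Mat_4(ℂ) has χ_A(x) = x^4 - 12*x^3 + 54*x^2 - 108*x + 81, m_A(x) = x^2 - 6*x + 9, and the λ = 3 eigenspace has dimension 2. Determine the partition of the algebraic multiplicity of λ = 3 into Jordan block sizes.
Block sizes for λ = 3: [2, 2]

Step 1 — from the characteristic polynomial, algebraic multiplicity of λ = 3 is 4. From dim ker(A − (3)·I) = 2, there are exactly 2 Jordan blocks for λ = 3.
Step 2 — from the minimal polynomial, the factor (x − 3)^2 tells us the largest block for λ = 3 has size 2.
Step 3 — with total size 4, 2 blocks, and largest block 2, the block sizes (in nonincreasing order) are [2, 2].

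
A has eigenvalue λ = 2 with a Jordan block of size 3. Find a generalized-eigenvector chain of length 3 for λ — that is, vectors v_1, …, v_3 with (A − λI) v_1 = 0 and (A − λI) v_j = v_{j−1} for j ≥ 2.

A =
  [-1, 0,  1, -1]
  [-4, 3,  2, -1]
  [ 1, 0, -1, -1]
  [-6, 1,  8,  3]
A Jordan chain for λ = 2 of length 3:
v_1 = (-1, 0, -1, 2)ᵀ
v_2 = (0, 1, 0, 1)ᵀ
v_3 = (0, 1, 0, 0)ᵀ

Let N = A − (2)·I. We want v_3 with N^3 v_3 = 0 but N^2 v_3 ≠ 0; then v_{j-1} := N · v_j for j = 3, …, 2.

Pick v_3 = (0, 1, 0, 0)ᵀ.
Then v_2 = N · v_3 = (0, 1, 0, 1)ᵀ.
Then v_1 = N · v_2 = (-1, 0, -1, 2)ᵀ.

Sanity check: (A − (2)·I) v_1 = (0, 0, 0, 0)ᵀ = 0. ✓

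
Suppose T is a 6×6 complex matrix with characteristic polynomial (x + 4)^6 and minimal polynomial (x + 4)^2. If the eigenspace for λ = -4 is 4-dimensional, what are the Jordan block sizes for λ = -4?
Block sizes for λ = -4: [2, 2, 1, 1]

Step 1 — from the characteristic polynomial, algebraic multiplicity of λ = -4 is 6. From dim ker(T − (-4)·I) = 4, there are exactly 4 Jordan blocks for λ = -4.
Step 2 — from the minimal polynomial, the factor (x + 4)^2 tells us the largest block for λ = -4 has size 2.
Step 3 — with total size 6, 4 blocks, and largest block 2, the block sizes (in nonincreasing order) are [2, 2, 1, 1].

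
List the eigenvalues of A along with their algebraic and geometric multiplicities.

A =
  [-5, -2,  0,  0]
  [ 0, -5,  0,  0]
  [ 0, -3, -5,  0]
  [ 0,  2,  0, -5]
λ = -5: alg = 4, geom = 3

Step 1 — factor the characteristic polynomial to read off the algebraic multiplicities:
  χ_A(x) = (x + 5)^4

Step 2 — compute geometric multiplicities via the rank-nullity identity g(λ) = n − rank(A − λI):
  rank(A − (-5)·I) = 1, so dim ker(A − (-5)·I) = n − 1 = 3

Summary:
  λ = -5: algebraic multiplicity = 4, geometric multiplicity = 3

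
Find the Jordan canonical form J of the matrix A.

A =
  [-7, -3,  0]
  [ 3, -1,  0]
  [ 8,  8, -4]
J_2(-4) ⊕ J_1(-4)

The characteristic polynomial is
  det(x·I − A) = x^3 + 12*x^2 + 48*x + 64 = (x + 4)^3

Eigenvalues and multiplicities (the geometric multiplicity of λ is n − rank(A − λI), which equals the number of Jordan blocks for λ):
  λ = -4: algebraic multiplicity = 3, geometric multiplicity = 2

Determining the block sizes for each eigenvalue:
  λ = -4: 2 blocks summing to 3 forces exactly one block of size 2 and the rest size 1 → block sizes [2, 1]

Assembling the blocks gives a Jordan form
J =
  [-4,  1,  0]
  [ 0, -4,  0]
  [ 0,  0, -4]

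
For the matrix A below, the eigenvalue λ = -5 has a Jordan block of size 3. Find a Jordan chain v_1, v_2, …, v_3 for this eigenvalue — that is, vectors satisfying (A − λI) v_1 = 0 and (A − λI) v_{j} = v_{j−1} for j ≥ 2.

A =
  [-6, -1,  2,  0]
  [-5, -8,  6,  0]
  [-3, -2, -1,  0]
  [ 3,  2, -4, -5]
A Jordan chain for λ = -5 of length 3:
v_1 = (0, 2, 1, -1)ᵀ
v_2 = (-1, -5, -3, 3)ᵀ
v_3 = (1, 0, 0, 0)ᵀ

Let N = A − (-5)·I. We want v_3 with N^3 v_3 = 0 but N^2 v_3 ≠ 0; then v_{j-1} := N · v_j for j = 3, …, 2.

Pick v_3 = (1, 0, 0, 0)ᵀ.
Then v_2 = N · v_3 = (-1, -5, -3, 3)ᵀ.
Then v_1 = N · v_2 = (0, 2, 1, -1)ᵀ.

Sanity check: (A − (-5)·I) v_1 = (0, 0, 0, 0)ᵀ = 0. ✓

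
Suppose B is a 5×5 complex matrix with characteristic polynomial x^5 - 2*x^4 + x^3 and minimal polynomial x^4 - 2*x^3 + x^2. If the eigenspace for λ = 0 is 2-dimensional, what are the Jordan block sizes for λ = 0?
Block sizes for λ = 0: [2, 1]

Step 1 — from the characteristic polynomial, algebraic multiplicity of λ = 0 is 3. From dim ker(B − (0)·I) = 2, there are exactly 2 Jordan blocks for λ = 0.
Step 2 — from the minimal polynomial, the factor (x − 0)^2 tells us the largest block for λ = 0 has size 2.
Step 3 — with total size 3, 2 blocks, and largest block 2, the block sizes (in nonincreasing order) are [2, 1].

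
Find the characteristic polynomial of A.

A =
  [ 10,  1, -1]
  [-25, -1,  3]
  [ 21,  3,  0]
x^3 - 9*x^2 + 27*x - 27

Expanding det(x·I − A) (e.g. by cofactor expansion or by noting that A is similar to its Jordan form J, which has the same characteristic polynomial as A) gives
  χ_A(x) = x^3 - 9*x^2 + 27*x - 27
which factors as (x - 3)^3. The eigenvalues (with algebraic multiplicities) are λ = 3 with multiplicity 3.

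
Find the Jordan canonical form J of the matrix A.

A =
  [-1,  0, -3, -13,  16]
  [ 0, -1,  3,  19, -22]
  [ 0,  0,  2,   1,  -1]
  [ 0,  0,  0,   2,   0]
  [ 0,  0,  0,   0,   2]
J_1(-1) ⊕ J_1(-1) ⊕ J_2(2) ⊕ J_1(2)

The characteristic polynomial is
  det(x·I − A) = x^5 - 4*x^4 + x^3 + 10*x^2 - 4*x - 8 = (x - 2)^3*(x + 1)^2

Eigenvalues and multiplicities (the geometric multiplicity of λ is n − rank(A − λI), which equals the number of Jordan blocks for λ):
  λ = -1: algebraic multiplicity = 2, geometric multiplicity = 2
  λ = 2: algebraic multiplicity = 3, geometric multiplicity = 2

Determining the block sizes for each eigenvalue:
  λ = -1: gm = am = 2, so every block has size 1 → block sizes [1, 1]
  λ = 2: 2 blocks summing to 3 forces exactly one block of size 2 and the rest size 1 → block sizes [2, 1]

Assembling the blocks gives a Jordan form
J =
  [-1,  0, 0, 0, 0]
  [ 0, -1, 0, 0, 0]
  [ 0,  0, 2, 1, 0]
  [ 0,  0, 0, 2, 0]
  [ 0,  0, 0, 0, 2]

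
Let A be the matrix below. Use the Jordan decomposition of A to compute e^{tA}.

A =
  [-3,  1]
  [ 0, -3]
e^{tA} =
  [exp(-3*t), t*exp(-3*t)]
  [0, exp(-3*t)]

Strategy: write A = P · J · P⁻¹ where J is a Jordan canonical form, so e^{tA} = P · e^{tJ} · P⁻¹, and e^{tJ} can be computed block-by-block.

A has Jordan form
J =
  [-3,  1]
  [ 0, -3]
(up to reordering of blocks).

Per-block formulas:
  For a 2×2 Jordan block J_2(-3): exp(t · J_2(-3)) = e^(-3t)·(I + t·N), where N is the 2×2 nilpotent shift.

After assembling e^{tJ} and conjugating by P, we get:

e^{tA} =
  [exp(-3*t), t*exp(-3*t)]
  [0, exp(-3*t)]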